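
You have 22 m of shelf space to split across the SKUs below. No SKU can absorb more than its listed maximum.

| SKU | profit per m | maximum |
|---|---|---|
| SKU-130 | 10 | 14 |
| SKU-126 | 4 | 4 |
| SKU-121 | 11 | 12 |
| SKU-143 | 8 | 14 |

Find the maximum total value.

Order the SKUs by profit per m: SKU-121 11 > SKU-130 10 > SKU-143 8 > SKU-126 4.
SKU-121 takes 12 to reach its cap of 12 → 10 left.
SKU-130 has room for 14 but only 10 remain, so it gets 10.
Total = 10×10 + 11×12 = 232.

232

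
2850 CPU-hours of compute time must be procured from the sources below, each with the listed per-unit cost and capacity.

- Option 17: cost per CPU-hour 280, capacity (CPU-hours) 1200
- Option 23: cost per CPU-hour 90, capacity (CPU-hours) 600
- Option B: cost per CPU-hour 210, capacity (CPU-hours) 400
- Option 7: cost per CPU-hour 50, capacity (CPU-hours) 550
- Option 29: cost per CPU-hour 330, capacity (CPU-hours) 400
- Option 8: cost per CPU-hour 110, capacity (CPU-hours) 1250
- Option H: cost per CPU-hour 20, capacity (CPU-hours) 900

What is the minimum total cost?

Fill from the cheapest source first.
Option H (20): use full 900 — 1950 CPU-hours to go.
Take 550 from Option 7 at 50 — need 1400 more.
Option 23 (90): use full 600 — 800 CPU-hours to go.
Option 8 (110): take the remaining 800 — done.
Option B, Option 17, Option 29: unused.
Cost = 900×20 + 550×50 + 600×90 + 800×110 = 187500.

187500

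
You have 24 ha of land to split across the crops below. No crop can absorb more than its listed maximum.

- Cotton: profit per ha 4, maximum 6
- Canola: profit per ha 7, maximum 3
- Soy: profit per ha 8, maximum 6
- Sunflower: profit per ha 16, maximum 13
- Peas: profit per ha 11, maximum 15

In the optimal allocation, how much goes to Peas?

11

Rank by profit per ha: Sunflower 16 > Peas 11 > Soy 8 > Canola 7 > Cotton 4.
Sunflower: +13 to 13 (cap) → 11 left.
Only 11 left; Peas takes them to reach 11.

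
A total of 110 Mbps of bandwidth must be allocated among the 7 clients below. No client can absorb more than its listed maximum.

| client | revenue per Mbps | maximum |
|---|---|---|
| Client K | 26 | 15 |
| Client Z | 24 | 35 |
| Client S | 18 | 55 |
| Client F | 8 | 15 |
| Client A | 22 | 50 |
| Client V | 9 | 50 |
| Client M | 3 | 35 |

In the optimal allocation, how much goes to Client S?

Highest revenue per Mbps first: Client K 26 > Client Z 24 > Client A 22 > Client S 18 > Client V 9 > Client F 8 > Client M 3.
Client K takes 15 to reach its cap of 15 ; 95 left.
Give Client Z 35 to hit its cap of 35 ; 60 left.
Give Client A 50 to hit its cap of 50 ; 10 left.
Client S: +10 (room for 55) → 10. Pool exhausted.

10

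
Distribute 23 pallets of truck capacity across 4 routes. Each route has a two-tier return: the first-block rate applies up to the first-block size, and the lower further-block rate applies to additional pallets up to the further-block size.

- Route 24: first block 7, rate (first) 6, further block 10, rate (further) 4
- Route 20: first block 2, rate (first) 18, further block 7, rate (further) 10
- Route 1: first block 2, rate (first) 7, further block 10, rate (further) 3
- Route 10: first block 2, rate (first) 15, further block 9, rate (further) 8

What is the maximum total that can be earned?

Treat each block as its own option and order by rate: Route 20/T1 18 > Route 10/T1 15 > Route 20/T2 10 > Route 10/T2 8 > Route 1/T1 7 > Route 24/T1 6 > Route 24/T2 4 > Route 1/T2 3.
Route 20 T1 at 18: fill all 2 ; 21 left.
Route 10 T1 at 15: fill all 2 ; 19 left.
Route 20 T2 at 10: fill all 7 ; 12 left.
Route 10 T2 at 8: fill all 9 ; 3 left.
Route 1 T1 at 7: fill all 2 ; 1 left.
Route 24 T1 at 6: only 1 left, fill 1.
Total = 18×2 + 15×2 + 10×7 + 8×9 + 7×2 + 6×1 = 228.

228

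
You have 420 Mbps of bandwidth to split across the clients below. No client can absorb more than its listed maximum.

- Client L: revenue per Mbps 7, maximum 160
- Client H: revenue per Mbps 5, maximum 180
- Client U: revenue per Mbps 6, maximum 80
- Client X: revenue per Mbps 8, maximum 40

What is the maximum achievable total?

2620

Order the clients by revenue per Mbps: Client X 8 > Client L 7 > Client U 6 > Client H 5.
Client X takes 40 to reach its cap of 40 — 380 left.
Give Client L 160 to hit its cap of 160 — 220 left.
Client U takes 80 to reach its cap of 80 — 140 left.
Client H has room for 180 but only 140 remain, so it gets 140.
Total = 7×160 + 5×140 + 6×80 + 8×40 = 2620.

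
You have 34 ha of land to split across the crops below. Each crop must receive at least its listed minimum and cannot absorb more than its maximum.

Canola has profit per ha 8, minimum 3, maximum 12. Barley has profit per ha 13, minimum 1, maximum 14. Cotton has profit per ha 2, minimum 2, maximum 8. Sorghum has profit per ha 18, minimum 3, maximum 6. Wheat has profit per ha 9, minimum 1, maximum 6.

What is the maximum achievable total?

396

Meeting every minimum uses 3+1+2+3+1 = 10 ha, leaving 24.
Highest profit per ha first: Sorghum 18 > Barley 13 > Wheat 9 > Canola 8 > Cotton 2.
Sorghum: +3 to 6 (cap) → 21 left.
Give Barley 13 more to hit its cap of 14 → 8 left.
Give Wheat 5 more to hit its cap of 6 → 3 left.
Canola: +3 (room for 9) → 6. Pool exhausted.
Total = 8×6 + 13×14 + 2×2 + 18×6 + 9×6 = 396.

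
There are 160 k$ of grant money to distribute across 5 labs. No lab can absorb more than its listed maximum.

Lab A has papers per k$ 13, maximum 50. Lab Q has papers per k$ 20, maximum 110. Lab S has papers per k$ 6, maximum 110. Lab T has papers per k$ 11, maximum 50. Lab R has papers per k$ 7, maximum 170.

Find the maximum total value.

2850

Order the labs by papers per k$: Lab Q 20 > Lab A 13 > Lab T 11 > Lab R 7 > Lab S 6.
Give Lab Q 110 to hit its cap of 110 — 50 left.
Lab A: +50 to 50 (cap) — 0 left.
Total = 13×50 + 20×110 = 2850.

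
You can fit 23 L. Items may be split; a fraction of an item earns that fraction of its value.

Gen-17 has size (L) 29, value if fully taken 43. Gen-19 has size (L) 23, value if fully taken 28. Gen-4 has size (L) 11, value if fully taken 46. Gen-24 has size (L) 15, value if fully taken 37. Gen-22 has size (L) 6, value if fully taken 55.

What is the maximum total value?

Rank by value-to-size ratio: Gen-22 55/6≈9.17, Gen-4 46/11≈4.18, Gen-24 37/15≈2.47, Gen-17 43/29≈1.48, Gen-19 28/23≈1.22.
All 6 L of Gen-22 fit (value 55) → 17 remain.
Take all of Gen-4 (11 L, value 46) → 6 L left.
Only 6 L remain; take 6/15 of Gen-24 for value 37×6/15 = 14.8.
Total value = 115.8.

115.8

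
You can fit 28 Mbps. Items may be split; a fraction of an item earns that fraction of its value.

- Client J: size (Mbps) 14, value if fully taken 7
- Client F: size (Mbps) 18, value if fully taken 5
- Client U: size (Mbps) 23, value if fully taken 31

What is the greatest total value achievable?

33.5

Sort by value density: Client U 31/23≈1.35, Client J 7/14≈0.5, Client F 5/18≈0.278.
Take all of Client U (23 Mbps, value 31) — 5 Mbps left.
Only 5 Mbps remain; take 5/14 of Client J for value 7×5/14 = 2.5.
Total value = 33.5.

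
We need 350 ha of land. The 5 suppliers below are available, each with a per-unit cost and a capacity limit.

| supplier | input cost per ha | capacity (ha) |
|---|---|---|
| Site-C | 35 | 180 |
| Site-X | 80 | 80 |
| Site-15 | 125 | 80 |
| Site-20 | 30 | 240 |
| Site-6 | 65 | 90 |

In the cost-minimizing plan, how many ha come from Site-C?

110

Cheapest first:
Take 240 from Site-20 at 30 → need 110 more.
Site-C (35): take the remaining 110 → done.
Site-6, Site-X, Site-15: unused.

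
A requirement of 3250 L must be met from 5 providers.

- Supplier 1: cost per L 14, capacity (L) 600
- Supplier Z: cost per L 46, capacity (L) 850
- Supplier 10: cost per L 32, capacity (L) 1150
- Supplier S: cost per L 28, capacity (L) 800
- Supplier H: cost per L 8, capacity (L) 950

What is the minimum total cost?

Use providers in increasing cost order.
Supplier H at 8: take all 950 L — 2300 still needed.
Supplier 1 (14): use full 600 — 1700 L to go.
Supplier S at 28: take all 800 L — 900 still needed.
Supplier 10 at 32: take 900 of its 1150 — requirement met.
Supplier Z: unused.
Cost = 950×8 + 600×14 + 800×28 + 900×32 = 67200.

67200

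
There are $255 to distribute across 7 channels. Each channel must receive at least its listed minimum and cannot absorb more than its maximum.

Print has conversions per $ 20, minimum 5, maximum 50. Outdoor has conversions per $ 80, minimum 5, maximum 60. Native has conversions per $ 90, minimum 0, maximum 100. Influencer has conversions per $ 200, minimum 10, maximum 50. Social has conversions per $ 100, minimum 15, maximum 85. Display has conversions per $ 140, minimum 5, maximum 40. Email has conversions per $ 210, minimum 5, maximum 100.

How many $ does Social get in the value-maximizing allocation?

55

Meeting every minimum uses 5+5+0+10+15+5+5 = 45 $, leaving 210.
Highest conversions per $ first: Email 210 > Influencer 200 > Display 140 > Social 100 > Native 90 > Outdoor 80 > Print 20.
Email takes 95 more to reach its cap of 100 ; 115 left.
Give Influencer 40 more to hit its cap of 50 ; 75 left.
Display: +35 to 40 (cap) ; 40 left.
Social: +40 (room for 70) → 55. Pool exhausted.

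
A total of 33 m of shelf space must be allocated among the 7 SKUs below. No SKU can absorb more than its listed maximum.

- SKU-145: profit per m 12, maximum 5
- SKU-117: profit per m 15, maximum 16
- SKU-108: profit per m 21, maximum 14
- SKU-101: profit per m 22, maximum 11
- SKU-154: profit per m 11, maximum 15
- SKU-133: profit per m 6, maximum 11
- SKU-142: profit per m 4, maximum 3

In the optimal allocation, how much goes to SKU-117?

8

Order the SKUs by profit per m: SKU-101 22 > SKU-108 21 > SKU-117 15 > SKU-145 12 > SKU-154 11 > SKU-133 6 > SKU-142 4.
SKU-101: +11 to 11 (cap) ; 22 left.
Give SKU-108 14 to hit its cap of 14 ; 8 left.
Only 8 left; SKU-117 takes them to reach 8.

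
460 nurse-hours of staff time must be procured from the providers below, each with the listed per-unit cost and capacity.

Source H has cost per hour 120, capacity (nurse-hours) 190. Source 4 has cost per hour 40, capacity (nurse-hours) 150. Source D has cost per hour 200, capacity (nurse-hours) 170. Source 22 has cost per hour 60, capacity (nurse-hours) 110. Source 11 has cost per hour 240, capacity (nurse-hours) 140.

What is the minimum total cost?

Fill from the cheapest provider first.
Source 4 at 40: take all 150 nurse-hours → 310 still needed.
Take 110 from Source 22 at 60 → need 200 more.
Source H (120): use full 190 → 10 nurse-hours to go.
Source D (200): take the remaining 10 → done.
Source 11: unused.
Cost = 150×40 + 110×60 + 190×120 + 10×200 = 37400.

37400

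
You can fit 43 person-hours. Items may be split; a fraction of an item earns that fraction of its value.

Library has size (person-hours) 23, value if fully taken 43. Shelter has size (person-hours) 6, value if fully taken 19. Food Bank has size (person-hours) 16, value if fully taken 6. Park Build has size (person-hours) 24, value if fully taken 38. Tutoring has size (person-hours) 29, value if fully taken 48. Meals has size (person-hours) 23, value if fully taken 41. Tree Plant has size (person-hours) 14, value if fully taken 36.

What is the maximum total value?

Sort by value density: Shelter 19/6≈3.17, Tree Plant 36/14≈2.57, Library 43/23≈1.87, Meals 41/23≈1.78, Tutoring 48/29≈1.66, Park Build 38/24≈1.58, Food Bank 6/16≈0.375.
Shelter: take in full, 6 person-hours for value 19 — 37 left.
All 14 person-hours of Tree Plant fit (value 36) — 23 remain.
Library: take in full, 23 person-hours for value 43 — 0 left.
Total value = 98.

98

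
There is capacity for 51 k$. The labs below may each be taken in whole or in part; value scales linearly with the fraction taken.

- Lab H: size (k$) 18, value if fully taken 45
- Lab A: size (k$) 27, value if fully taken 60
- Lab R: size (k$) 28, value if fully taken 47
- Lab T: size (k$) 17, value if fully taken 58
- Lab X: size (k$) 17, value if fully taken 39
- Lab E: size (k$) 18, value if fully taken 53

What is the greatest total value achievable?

Sort by value density: Lab T 58/17≈3.41, Lab E 53/18≈2.94, Lab H 45/18≈2.5, Lab X 39/17≈2.29, Lab A 60/27≈2.22, Lab R 47/28≈1.68.
Lab T: take in full, 17 k$ for value 58 ; 34 left.
Lab E: take in full, 18 k$ for value 53 ; 16 left.
Only 16 k$ remain; take 16/18 of Lab H for value 45×16/18 = 40.
Total value = 151.

151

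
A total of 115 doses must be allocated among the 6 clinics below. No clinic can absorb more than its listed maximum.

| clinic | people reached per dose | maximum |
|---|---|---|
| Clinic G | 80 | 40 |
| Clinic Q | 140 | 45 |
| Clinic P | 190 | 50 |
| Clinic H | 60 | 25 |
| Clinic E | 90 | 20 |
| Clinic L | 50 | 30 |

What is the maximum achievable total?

Highest people reached per dose first: Clinic P 190 > Clinic Q 140 > Clinic E 90 > Clinic G 80 > Clinic H 60 > Clinic L 50.
Clinic P: +50 to 50 (cap) → 65 left.
Clinic Q takes 45 to reach its cap of 45 → 20 left.
Clinic E takes 20 to reach its cap of 20 → 0 left.
Total = 140×45 + 190×50 + 90×20 = 17600.

17600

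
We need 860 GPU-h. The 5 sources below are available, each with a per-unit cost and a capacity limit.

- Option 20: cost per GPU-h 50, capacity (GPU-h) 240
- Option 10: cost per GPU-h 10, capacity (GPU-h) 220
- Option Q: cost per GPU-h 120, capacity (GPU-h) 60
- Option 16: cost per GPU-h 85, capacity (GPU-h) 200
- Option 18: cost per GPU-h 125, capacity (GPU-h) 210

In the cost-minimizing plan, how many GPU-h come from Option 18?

140

Use sources in increasing cost order.
Take 220 from Option 10 at 10 — need 640 more.
Option 20 at 50: take all 240 GPU-h — 400 still needed.
Take 200 from Option 16 at 85 — need 200 more.
Option Q (120): use full 60 — 140 GPU-h to go.
Option 18 (125): take the remaining 140 — done.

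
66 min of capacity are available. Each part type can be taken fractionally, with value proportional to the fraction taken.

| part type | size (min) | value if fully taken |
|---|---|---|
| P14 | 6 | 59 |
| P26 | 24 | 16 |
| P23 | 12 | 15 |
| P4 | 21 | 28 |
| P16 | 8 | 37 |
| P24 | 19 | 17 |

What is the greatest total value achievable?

Rank by value-to-size ratio: P14 59/6≈9.83, P16 37/8≈4.62, P4 28/21≈1.33, P23 15/12≈1.25, P24 17/19≈0.895, P26 16/24≈0.667.
Take all of P14 (6 min, value 59) → 60 min left.
All 8 min of P16 fit (value 37) → 52 remain.
P4: take in full, 21 min for value 28 → 31 left.
All 12 min of P23 fit (value 15) → 19 remain.
Take all of P24 (19 min, value 17) → 0 min left.
Total value = 156.

156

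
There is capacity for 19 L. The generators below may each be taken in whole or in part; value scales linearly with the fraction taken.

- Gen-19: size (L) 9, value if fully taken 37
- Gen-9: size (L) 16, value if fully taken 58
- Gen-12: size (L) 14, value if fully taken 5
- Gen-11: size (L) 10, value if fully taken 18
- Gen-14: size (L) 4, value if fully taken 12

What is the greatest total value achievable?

Sort by value density: Gen-19 37/9≈4.11, Gen-9 58/16≈3.62, Gen-14 12/4≈3, Gen-11 18/10≈1.8, Gen-12 5/14≈0.357.
Take all of Gen-19 (9 L, value 37) → 10 L left.
10 L left: a 10/16 share of Gen-9 gives 58×10/16 = 36.25.
Total value = 73.25.

73.25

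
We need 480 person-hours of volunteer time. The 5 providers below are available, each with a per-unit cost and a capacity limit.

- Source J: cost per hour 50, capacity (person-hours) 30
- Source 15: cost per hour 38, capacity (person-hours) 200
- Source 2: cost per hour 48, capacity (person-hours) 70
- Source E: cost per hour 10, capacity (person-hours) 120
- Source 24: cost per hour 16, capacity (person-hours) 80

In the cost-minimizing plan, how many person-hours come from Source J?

10

Cheapest first:
Source E at 10: take all 120 person-hours ; 360 still needed.
Take 80 from Source 24 at 16 ; need 280 more.
Source 15 (38): use full 200 ; 80 person-hours to go.
Source 2 at 48: take all 70 person-hours ; 10 still needed.
Take 10 from Source J at 50 to finish.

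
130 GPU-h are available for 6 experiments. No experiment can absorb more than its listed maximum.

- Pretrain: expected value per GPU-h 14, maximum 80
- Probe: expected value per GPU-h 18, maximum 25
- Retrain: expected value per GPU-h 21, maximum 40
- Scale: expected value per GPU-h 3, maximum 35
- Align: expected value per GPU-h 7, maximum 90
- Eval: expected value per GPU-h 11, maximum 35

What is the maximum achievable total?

2200

Rank by expected value per GPU-h: Retrain 21 > Probe 18 > Pretrain 14 > Eval 11 > Align 7 > Scale 3.
Retrain takes 40 to reach its cap of 40 → 90 left.
Probe: +25 to 25 (cap) → 65 left.
Pretrain: +65 (room for 80) → 65. Pool exhausted.
Total = 14×65 + 18×25 + 21×40 = 2200.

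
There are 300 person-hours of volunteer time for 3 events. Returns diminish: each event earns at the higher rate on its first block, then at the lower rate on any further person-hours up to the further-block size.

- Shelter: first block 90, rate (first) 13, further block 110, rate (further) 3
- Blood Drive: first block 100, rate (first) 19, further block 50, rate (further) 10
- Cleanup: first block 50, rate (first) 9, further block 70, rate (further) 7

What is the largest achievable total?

Treat each block as its own option and order by rate: Blood Drive/first 19 > Shelter/first 13 > Blood Drive/second 10 > Cleanup/first 9 > Cleanup/second 7 > Shelter/second 3.
Fill Blood Drive first block (100 at 19) — 200 left.
Shelter/first (13): +90 — 110 left.
Fill Blood Drive second block (50 at 10) — 60 left.
Cleanup/first (9): +50 — 10 left.
Cleanup/second: +10 of 70 at 7; pool empty.
Total = 19×100 + 13×90 + 10×50 + 9×50 + 7×10 = 4090.

4090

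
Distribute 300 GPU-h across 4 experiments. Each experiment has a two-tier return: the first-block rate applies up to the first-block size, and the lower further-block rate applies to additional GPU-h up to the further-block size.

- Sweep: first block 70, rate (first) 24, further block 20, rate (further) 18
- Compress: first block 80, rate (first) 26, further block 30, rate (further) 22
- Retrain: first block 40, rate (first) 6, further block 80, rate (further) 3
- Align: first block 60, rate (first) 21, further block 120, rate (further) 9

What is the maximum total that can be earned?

Treat each block as its own option and order by rate: Compress/T1 26 > Sweep/T1 24 > Compress/T2 22 > Align/T1 21 > Sweep/T2 18 > Align/T2 9 > Retrain/T1 6 > Retrain/T2 3.
Compress/T1 (26): +80 ; 220 left.
Sweep/T1 (24): +70 ; 150 left.
Compress/T2 (22): +30 ; 120 left.
Align T1 at 21: fill all 60 ; 60 left.
Fill Sweep T2 block (20 at 18) ; 40 left.
Align/T2: +40 of 120 at 9; pool empty.
Total = 26×80 + 24×70 + 22×30 + 21×60 + 18×20 + 9×40 = 6400.

6400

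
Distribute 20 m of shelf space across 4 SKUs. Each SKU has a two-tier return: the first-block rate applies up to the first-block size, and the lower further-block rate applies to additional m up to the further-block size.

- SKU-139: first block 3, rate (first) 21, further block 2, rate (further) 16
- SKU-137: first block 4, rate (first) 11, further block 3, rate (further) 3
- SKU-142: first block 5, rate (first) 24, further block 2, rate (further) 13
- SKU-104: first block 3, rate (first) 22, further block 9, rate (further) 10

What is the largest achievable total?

Rank every tier by rate: SKU-142/first 24 > SKU-104/first 22 > SKU-139/first 21 > SKU-139/second 16 > SKU-142/second 13 > SKU-137/first 11 > SKU-104/second 10 > SKU-137/second 3.
Fill SKU-142 first block (5 at 24) — 15 left.
Fill SKU-104 first block (3 at 22) — 12 left.
Fill SKU-139 first block (3 at 21) — 9 left.
Fill SKU-139 second block (2 at 16) — 7 left.
SKU-142 second at 13: fill all 2 — 5 left.
SKU-137/first (11): +4 — 1 left.
SKU-104 second at 10: only 1 left, fill 1.
Total = 24×5 + 22×3 + 21×3 + 16×2 + 13×2 + 11×4 + 10×1 = 361.

361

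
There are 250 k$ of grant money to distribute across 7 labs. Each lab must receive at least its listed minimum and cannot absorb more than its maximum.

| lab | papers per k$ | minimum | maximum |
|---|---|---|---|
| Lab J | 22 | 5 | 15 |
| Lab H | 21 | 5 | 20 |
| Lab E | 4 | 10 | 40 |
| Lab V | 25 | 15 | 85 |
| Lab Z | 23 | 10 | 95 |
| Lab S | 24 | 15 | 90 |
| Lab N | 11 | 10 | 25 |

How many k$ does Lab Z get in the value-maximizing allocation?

Meeting every minimum uses 5+5+10+15+10+15+10 = 70 k$, leaving 180.
Highest papers per k$ first: Lab V 25 > Lab S 24 > Lab Z 23 > Lab J 22 > Lab H 21 > Lab N 11 > Lab E 4.
Lab V: +70 to 85 (cap) — 110 left.
Lab S takes 75 more to reach its cap of 90 — 35 left.
Lab Z has room for 85 more but only 35 remain, so it gets 45.

45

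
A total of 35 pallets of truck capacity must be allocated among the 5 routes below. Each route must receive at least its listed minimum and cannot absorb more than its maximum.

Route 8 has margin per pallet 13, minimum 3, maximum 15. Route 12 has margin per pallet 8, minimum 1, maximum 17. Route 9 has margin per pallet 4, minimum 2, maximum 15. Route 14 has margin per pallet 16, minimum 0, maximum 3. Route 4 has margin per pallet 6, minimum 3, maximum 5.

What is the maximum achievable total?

365

Meeting every minimum uses 3+1+2+0+3 = 9 pallets, leaving 26.
Rank by margin per pallet: Route 14 16 > Route 8 13 > Route 12 8 > Route 4 6 > Route 9 4.
Give Route 14 3 more to hit its cap of 3 → 23 left.
Give Route 8 12 more to hit its cap of 15 → 11 left.
Route 12 has room for 16 more but only 11 remain, so it gets 12.
Total = 13×15 + 8×12 + 4×2 + 16×3 + 6×3 = 365.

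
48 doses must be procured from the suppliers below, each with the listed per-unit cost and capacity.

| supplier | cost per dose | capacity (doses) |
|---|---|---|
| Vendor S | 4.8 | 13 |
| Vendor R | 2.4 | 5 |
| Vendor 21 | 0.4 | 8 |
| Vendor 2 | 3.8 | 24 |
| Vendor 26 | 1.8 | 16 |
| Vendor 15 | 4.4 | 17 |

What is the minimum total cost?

Use suppliers in increasing cost order.
Take 8 from Vendor 21 at 0.4 ; need 40 more.
Take 16 from Vendor 26 at 1.8 ; need 24 more.
Vendor R at 2.4: take all 5 doses ; 19 still needed.
Vendor 2 at 3.8: take 19 of its 24 ; requirement met.
Vendor 15, Vendor S: unused.
Cost = 8×0.4 + 16×1.8 + 5×2.4 + 19×3.8 = 116.2.

116.2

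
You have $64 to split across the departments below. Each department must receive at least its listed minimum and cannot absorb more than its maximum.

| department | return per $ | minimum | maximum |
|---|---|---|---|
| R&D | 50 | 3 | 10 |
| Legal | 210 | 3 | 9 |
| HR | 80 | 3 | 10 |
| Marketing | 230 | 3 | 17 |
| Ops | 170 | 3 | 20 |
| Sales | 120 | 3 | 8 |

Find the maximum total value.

Meeting every minimum uses 3+3+3+3+3+3 = 18 $, leaving 46.
Order the departments by return per $: Marketing 230 > Legal 210 > Ops 170 > Sales 120 > HR 80 > R&D 50.
Marketing takes 14 more to reach its cap of 17 → 32 left.
Legal takes 6 more to reach its cap of 9 → 26 left.
Ops: +17 to 20 (cap) → 9 left.
Give Sales 5 more to hit its cap of 8 → 4 left.
HR has room for 7 more but only 4 remain, so it gets 7.
Total = 50×3 + 210×9 + 80×7 + 230×17 + 170×20 + 120×8 = 10870.

10870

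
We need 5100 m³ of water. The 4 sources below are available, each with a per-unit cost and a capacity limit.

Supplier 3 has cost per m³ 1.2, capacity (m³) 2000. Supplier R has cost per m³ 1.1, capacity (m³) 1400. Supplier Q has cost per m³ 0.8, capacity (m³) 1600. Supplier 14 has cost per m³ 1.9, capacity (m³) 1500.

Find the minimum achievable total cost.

5410

Fill from the cheapest source first.
Supplier Q (0.8): use full 1600 — 3500 m³ to go.
Take 1400 from Supplier R at 1.1 — need 2100 more.
Supplier 3 at 1.2: take all 2000 m³ — 100 still needed.
Take 100 from Supplier 14 at 1.9 to finish.
Cost = 1600×0.8 + 1400×1.1 + 2000×1.2 + 100×1.9 = 5410.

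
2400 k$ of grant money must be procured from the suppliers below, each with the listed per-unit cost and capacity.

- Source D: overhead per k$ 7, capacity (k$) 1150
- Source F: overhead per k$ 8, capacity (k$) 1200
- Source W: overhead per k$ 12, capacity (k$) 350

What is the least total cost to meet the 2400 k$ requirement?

Cheapest first:
Take 1150 from Source D at 7 → need 1250 more.
Source F at 8: take all 1200 k$ → 50 still needed.
Source W (12): take the remaining 50 → done.
Cost = 1150×7 + 1200×8 + 50×12 = 18250.

18250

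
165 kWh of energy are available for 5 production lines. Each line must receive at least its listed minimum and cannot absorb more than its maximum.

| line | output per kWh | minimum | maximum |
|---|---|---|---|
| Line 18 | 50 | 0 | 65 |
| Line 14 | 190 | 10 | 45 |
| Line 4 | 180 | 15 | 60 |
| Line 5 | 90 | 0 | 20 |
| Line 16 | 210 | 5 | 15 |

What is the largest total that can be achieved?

Meeting every minimum uses 0+10+15+0+5 = 30 kWh, leaving 135.
Order the production lines by output per kWh: Line 16 210 > Line 14 190 > Line 4 180 > Line 5 90 > Line 18 50.
Give Line 16 10 more to hit its cap of 15 ; 125 left.
Give Line 14 35 more to hit its cap of 45 ; 90 left.
Line 4 takes 45 more to reach its cap of 60 ; 45 left.
Give Line 5 20 more to hit its cap of 20 ; 25 left.
Only 25 left; Line 18 takes them to reach 25.
Total = 50×25 + 190×45 + 180×60 + 90×20 + 210×15 = 25550.

25550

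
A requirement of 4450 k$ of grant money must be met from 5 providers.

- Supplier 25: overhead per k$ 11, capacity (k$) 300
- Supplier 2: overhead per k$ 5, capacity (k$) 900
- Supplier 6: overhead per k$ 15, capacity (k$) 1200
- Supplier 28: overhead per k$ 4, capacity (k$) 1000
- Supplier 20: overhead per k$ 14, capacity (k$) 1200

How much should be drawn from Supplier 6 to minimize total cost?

Cheapest first:
Supplier 28 at 4: take all 1000 k$ ; 3450 still needed.
Take 900 from Supplier 2 at 5 ; need 2550 more.
Supplier 25 (11): use full 300 ; 2250 k$ to go.
Supplier 20 at 14: take all 1200 k$ ; 1050 still needed.
Supplier 6 (15): take the remaining 1050 ; done.

1050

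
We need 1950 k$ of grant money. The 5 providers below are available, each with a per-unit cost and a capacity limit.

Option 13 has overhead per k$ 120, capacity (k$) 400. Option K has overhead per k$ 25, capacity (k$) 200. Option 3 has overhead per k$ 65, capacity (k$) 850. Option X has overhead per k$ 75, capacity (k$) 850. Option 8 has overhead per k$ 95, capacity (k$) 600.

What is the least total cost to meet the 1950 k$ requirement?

Use providers in increasing cost order.
Option K (25): use full 200 ; 1750 k$ to go.
Take 850 from Option 3 at 65 ; need 900 more.
Option X (75): use full 850 ; 50 k$ to go.
Take 50 from Option 8 at 95 to finish.
Option 13: unused.
Cost = 200×25 + 850×65 + 850×75 + 50×95 = 128750.

128750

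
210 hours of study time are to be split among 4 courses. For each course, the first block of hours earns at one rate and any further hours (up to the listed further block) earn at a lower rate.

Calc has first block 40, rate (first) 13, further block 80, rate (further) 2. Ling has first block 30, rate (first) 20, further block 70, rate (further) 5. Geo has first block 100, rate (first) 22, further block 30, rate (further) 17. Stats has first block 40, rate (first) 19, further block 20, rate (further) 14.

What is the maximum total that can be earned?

Order all 8 blocks by rate: Geo/tier1 22 > Ling/tier1 20 > Stats/tier1 19 > Geo/tier2 17 > Stats/tier2 14 > Calc/tier1 13 > Ling/tier2 5 > Calc/tier2 2.
Geo tier1 at 22: fill all 100 → 110 left.
Fill Ling tier1 block (30 at 20) → 80 left.
Stats/tier1 (19): +40 → 40 left.
Fill Geo tier2 block (30 at 17) → 10 left.
Stats/tier2: +10 of 20 at 14; pool empty.
Total = 22×100 + 20×30 + 19×40 + 17×30 + 14×10 = 4210.

4210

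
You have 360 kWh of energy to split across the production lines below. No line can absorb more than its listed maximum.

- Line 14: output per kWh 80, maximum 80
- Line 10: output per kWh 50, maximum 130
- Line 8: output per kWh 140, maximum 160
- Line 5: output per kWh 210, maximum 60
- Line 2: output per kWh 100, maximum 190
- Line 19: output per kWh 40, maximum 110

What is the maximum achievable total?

49000

Highest output per kWh first: Line 5 210 > Line 8 140 > Line 2 100 > Line 14 80 > Line 10 50 > Line 19 40.
Line 5 takes 60 to reach its cap of 60 → 300 left.
Give Line 8 160 to hit its cap of 160 → 140 left.
Only 140 left; Line 2 takes them to reach 140.
Total = 140×160 + 210×60 + 100×140 = 49000.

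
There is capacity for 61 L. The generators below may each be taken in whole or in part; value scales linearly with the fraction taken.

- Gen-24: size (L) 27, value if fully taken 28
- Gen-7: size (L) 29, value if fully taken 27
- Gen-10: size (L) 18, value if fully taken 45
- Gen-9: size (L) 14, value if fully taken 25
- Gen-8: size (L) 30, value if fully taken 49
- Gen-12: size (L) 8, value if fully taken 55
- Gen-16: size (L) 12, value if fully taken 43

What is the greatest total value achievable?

182.7

Best value per unit of size first: Gen-12 55/8≈6.88, Gen-16 43/12≈3.58, Gen-10 45/18≈2.5, Gen-9 25/14≈1.79, Gen-8 49/30≈1.63, Gen-24 28/27≈1.04, Gen-7 27/29≈0.931.
Take all of Gen-12 (8 L, value 55) ; 53 L left.
Take all of Gen-16 (12 L, value 43) ; 41 L left.
Gen-10: take in full, 18 L for value 45 ; 23 left.
Gen-9: take in full, 14 L for value 25 ; 9 left.
Only 9 L remain; take 9/30 of Gen-8 for value 49×9/30 = 14.7.
Total value = 182.7.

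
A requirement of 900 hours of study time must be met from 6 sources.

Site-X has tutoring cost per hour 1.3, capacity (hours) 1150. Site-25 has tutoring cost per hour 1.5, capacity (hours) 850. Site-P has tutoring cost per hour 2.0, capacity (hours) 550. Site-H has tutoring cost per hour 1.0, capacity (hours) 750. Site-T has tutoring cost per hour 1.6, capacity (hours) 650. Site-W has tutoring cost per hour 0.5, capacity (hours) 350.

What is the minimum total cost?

Fill from the cheapest source first.
Site-W (0.5): use full 350 — 550 hours to go.
Site-H at 1.0: take 550 of its 750 — requirement met.
Site-X, Site-25, Site-T, Site-P: unused.
Cost = 350×0.5 + 550×1.0 = 725.

725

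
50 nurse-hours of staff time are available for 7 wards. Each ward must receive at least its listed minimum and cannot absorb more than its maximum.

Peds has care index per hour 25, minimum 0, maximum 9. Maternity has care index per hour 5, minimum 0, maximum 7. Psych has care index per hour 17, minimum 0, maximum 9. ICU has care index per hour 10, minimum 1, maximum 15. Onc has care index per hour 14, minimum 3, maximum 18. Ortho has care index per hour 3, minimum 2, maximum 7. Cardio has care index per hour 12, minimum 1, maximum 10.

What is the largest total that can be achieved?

Meeting every minimum uses 0+0+0+1+3+2+1 = 7 nurse-hours, leaving 43.
Highest care index per hour first: Peds 25 > Psych 17 > Onc 14 > Cardio 12 > ICU 10 > Maternity 5 > Ortho 3.
Peds takes 9 more to reach its cap of 9 → 34 left.
Give Psych 9 more to hit its cap of 9 → 25 left.
Give Onc 15 more to hit its cap of 18 → 10 left.
Give Cardio 9 more to hit its cap of 10 → 1 left.
ICU has room for 14 more but only 1 remain, so it gets 2.
Total = 25×9 + 17×9 + 10×2 + 14×18 + 3×2 + 12×10 = 776.

776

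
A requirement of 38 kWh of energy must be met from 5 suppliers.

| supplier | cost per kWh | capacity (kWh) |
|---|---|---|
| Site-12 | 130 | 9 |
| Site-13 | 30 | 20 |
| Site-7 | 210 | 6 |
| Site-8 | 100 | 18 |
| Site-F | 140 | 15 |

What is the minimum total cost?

Fill from the cheapest supplier first.
Site-13 (30): use full 20 ; 18 kWh to go.
Take 18 from Site-8 at 100 ; need 0 more.
Site-12, Site-F, Site-7: unused.
Cost = 20×30 + 18×100 = 2400.

2400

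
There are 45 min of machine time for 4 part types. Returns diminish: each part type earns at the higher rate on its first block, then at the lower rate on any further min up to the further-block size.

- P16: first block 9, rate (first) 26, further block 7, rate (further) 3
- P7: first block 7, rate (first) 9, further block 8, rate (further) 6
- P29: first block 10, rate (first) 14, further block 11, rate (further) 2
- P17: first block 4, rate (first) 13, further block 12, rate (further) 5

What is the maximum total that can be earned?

Rank every tier by rate: P16/first 26 > P29/first 14 > P17/first 13 > P7/first 9 > P7/second 6 > P17/second 5 > P16/second 3 > P29/second 2.
P16 first at 26: fill all 9 → 36 left.
P29/first (14): +10 → 26 left.
P17 first at 13: fill all 4 → 22 left.
P7/first (9): +7 → 15 left.
Fill P7 second block (8 at 6) → 7 left.
P17/second: +7 of 12 at 5; pool empty.
Total = 26×9 + 14×10 + 13×4 + 9×7 + 6×8 + 5×7 = 572.

572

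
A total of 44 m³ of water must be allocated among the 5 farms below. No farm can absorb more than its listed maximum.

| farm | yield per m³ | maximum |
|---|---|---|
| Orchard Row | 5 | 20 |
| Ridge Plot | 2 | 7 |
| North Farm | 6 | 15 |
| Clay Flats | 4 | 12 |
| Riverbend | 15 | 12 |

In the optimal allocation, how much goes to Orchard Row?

17

Highest yield per m³ first: Riverbend 15 > North Farm 6 > Orchard Row 5 > Clay Flats 4 > Ridge Plot 2.
Riverbend takes 12 to reach its cap of 12 → 32 left.
North Farm: +15 to 15 (cap) → 17 left.
Orchard Row has room for 20 but only 17 remain, so it gets 17.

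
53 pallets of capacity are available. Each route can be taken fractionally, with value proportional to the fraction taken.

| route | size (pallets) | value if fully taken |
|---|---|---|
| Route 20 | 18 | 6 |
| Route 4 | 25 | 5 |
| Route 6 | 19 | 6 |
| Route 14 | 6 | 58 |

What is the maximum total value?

Sort by value density: Route 14 58/6≈9.67, Route 20 6/18≈0.333, Route 6 6/19≈0.316, Route 4 5/25≈0.2.
Take all of Route 14 (6 pallets, value 58) → 47 pallets left.
Route 20: take in full, 18 pallets for value 6 → 29 left.
All 19 pallets of Route 6 fit (value 6) → 10 remain.
Fill the last 10 pallets with part of Route 4: 10/25 of it earns 2.
Total value = 72.

72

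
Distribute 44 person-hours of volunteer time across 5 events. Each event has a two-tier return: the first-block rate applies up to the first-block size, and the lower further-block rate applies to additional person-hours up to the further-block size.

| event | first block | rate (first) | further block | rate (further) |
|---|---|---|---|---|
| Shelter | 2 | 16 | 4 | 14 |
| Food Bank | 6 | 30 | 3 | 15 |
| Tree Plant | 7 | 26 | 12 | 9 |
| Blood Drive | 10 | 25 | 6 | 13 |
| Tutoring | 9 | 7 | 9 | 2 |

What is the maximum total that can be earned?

Rank every tier by rate: Food Bank/tier1 30 > Tree Plant/tier1 26 > Blood Drive/tier1 25 > Shelter/tier1 16 > Food Bank/tier2 15 > Shelter/tier2 14 > Blood Drive/tier2 13 > Tree Plant/tier2 9 > Tutoring/tier1 7 > Tutoring/tier2 2.
Food Bank/tier1 (30): +6 — 38 left.
Fill Tree Plant tier1 block (7 at 26) — 31 left.
Blood Drive/tier1 (25): +10 — 21 left.
Fill Shelter tier1 block (2 at 16) — 19 left.
Food Bank tier2 at 15: fill all 3 — 16 left.
Fill Shelter tier2 block (4 at 14) — 12 left.
Blood Drive/tier2 (13): +6 — 6 left.
Tree Plant/tier2: +6 of 12 at 9; pool empty.
Total = 30×6 + 26×7 + 25×10 + 16×2 + 15×3 + 14×4 + 13×6 + 9×6 = 877.

877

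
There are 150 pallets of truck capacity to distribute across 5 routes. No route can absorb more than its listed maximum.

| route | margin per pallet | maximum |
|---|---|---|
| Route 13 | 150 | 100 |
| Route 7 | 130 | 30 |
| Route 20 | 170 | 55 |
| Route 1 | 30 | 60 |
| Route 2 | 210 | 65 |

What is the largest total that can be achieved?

Highest margin per pallet first: Route 2 210 > Route 20 170 > Route 13 150 > Route 7 130 > Route 1 30.
Route 2 takes 65 to reach its cap of 65 ; 85 left.
Give Route 20 55 to hit its cap of 55 ; 30 left.
Only 30 left; Route 13 takes them to reach 30.
Total = 150×30 + 170×55 + 210×65 = 27500.

27500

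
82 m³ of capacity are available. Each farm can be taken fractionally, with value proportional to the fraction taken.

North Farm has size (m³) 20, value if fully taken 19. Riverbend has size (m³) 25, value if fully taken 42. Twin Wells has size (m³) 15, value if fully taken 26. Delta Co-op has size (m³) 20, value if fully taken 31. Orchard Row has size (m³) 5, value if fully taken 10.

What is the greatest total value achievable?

Rank by value-to-size ratio: Orchard Row 10/5≈2, Twin Wells 26/15≈1.73, Riverbend 42/25≈1.68, Delta Co-op 31/20≈1.55, North Farm 19/20≈0.95.
All 5 m³ of Orchard Row fit (value 10) ; 77 remain.
Twin Wells: take in full, 15 m³ for value 26 ; 62 left.
Riverbend: take in full, 25 m³ for value 42 ; 37 left.
Take all of Delta Co-op (20 m³, value 31) ; 17 m³ left.
17 m³ left: a 17/20 share of North Farm gives 19×17/20 = 16.15.
Total value = 125.15.

125.15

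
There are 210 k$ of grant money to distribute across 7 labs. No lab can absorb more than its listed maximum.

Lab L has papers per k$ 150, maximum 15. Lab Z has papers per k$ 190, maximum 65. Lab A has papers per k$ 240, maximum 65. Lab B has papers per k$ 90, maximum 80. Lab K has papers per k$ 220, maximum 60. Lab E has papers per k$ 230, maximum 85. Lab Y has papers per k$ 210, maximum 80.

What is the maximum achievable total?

Rank by papers per k$: Lab A 240 > Lab E 230 > Lab K 220 > Lab Y 210 > Lab Z 190 > Lab L 150 > Lab B 90.
Lab A: +65 to 65 (cap) ; 145 left.
Give Lab E 85 to hit its cap of 85 ; 60 left.
Give Lab K 60 to hit its cap of 60 ; 0 left.
Total = 240×65 + 220×60 + 230×85 = 48350.

48350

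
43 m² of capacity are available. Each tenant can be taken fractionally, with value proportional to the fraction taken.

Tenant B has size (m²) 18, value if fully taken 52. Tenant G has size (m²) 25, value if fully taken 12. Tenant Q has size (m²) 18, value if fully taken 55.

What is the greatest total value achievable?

Sort by value density: Tenant Q 55/18≈3.06, Tenant B 52/18≈2.89, Tenant G 12/25≈0.48.
All 18 m² of Tenant Q fit (value 55) — 25 remain.
Take all of Tenant B (18 m², value 52) — 7 m² left.
Fill the last 7 m² with part of Tenant G: 7/25 of it earns 3.36.
Total value = 110.36.

110.36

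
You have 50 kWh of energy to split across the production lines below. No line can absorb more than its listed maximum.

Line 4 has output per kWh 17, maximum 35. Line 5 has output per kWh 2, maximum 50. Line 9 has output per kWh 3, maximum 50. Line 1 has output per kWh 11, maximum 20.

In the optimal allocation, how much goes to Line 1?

Rank by output per kWh: Line 4 17 > Line 1 11 > Line 9 3 > Line 5 2.
Give Line 4 35 to hit its cap of 35 ; 15 left.
Only 15 left; Line 1 takes them to reach 15.

15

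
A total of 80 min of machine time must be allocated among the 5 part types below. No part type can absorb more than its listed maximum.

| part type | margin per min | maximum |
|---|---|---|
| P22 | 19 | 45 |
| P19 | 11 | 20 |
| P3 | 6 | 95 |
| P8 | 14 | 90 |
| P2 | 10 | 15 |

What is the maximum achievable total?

1345

Highest margin per min first: P22 19 > P8 14 > P19 11 > P2 10 > P3 6.
Give P22 45 to hit its cap of 45 → 35 left.
Only 35 left; P8 takes them to reach 35.
Total = 19×45 + 14×35 = 1345.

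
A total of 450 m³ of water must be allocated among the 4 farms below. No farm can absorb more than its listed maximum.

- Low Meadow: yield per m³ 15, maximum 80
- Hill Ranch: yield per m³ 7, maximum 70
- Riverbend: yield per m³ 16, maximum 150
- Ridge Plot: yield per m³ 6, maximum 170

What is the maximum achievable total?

4990

Highest yield per m³ first: Riverbend 16 > Low Meadow 15 > Hill Ranch 7 > Ridge Plot 6.
Riverbend takes 150 to reach its cap of 150 → 300 left.
Low Meadow takes 80 to reach its cap of 80 → 220 left.
Hill Ranch takes 70 to reach its cap of 70 → 150 left.
Ridge Plot has room for 170 but only 150 remain, so it gets 150.
Total = 15×80 + 7×70 + 16×150 + 6×150 = 4990.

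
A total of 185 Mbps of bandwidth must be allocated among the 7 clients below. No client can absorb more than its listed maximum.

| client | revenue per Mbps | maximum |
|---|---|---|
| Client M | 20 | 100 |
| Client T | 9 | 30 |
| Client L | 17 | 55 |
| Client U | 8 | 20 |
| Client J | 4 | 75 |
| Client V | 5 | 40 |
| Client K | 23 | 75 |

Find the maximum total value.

3895

Highest revenue per Mbps first: Client K 23 > Client M 20 > Client L 17 > Client T 9 > Client U 8 > Client V 5 > Client J 4.
Client K takes 75 to reach its cap of 75 → 110 left.
Client M: +100 to 100 (cap) → 10 left.
Client L has room for 55 but only 10 remain, so it gets 10.
Total = 20×100 + 17×10 + 23×75 = 3895.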